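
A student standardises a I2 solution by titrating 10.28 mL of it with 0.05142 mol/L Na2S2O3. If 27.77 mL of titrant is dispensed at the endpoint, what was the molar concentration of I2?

0.0695 M

n(Na2S2O3) = 0.05142 x 0.02777 = 0.001428 mol.
From the balanced equation, 2 mol Na2S2O3 reacts with 1 mol I2, so n(I2) = 0.001428 x 1/2 = 0.0007140 mol.
[I2] = 0.0007140 / 0.01028 L = 0.0695 M.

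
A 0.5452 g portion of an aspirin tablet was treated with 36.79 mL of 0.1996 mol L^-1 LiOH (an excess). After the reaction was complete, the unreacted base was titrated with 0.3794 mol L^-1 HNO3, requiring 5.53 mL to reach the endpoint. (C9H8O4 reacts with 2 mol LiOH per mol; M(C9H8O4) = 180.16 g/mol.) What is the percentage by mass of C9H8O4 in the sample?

Total n(LiOH) added = 0.1996 x 0.03679 = 0.007343 mol.
n(HNO3) used = 0.3794 x 0.005530 = 0.002098 mol, which equals the excess n(LiOH).
So n(LiOH) consumed by the sample = 0.007343 - 0.002098 = 0.005245 mol.
n(C9H8O4) = 0.005245 / 2 = 0.002623 mol.
mass C9H8O4 = 0.002623 x 180.16 = 0.4725 g, so %C9H8O4 = 0.4725/0.5452 x 100 = 86.7%.

86.7%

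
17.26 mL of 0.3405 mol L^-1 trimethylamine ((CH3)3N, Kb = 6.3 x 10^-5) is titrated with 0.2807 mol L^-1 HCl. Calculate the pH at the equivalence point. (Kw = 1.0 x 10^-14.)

n((CH3)3N) = 0.3405 x 0.01726 = 0.005877 mol; V(HCl) at equivalence = 0.005877/0.2807 = 0.02094 L.
At equivalence the base is fully converted to (CH3)3NH+; total volume = 0.03820 L, so [(CH3)3NH+] = 0.005877/0.03820 = 0.1539 M.
Ka((CH3)3NH+) = Kw/Kb = 1.0e-14 / 6.3 x 10^-5 = 1.59e-10.
[H^+] = sqrt(Ka x [(CH3)3NH+]) = sqrt(1.59e-10 x 0.1539) = 4.94e-6 M.
pH = -log(4.94e-6) = 5.31.

5.31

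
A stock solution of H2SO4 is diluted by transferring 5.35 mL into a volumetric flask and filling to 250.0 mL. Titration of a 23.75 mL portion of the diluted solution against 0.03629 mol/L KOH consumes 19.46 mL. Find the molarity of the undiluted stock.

0.695 M

n(KOH) = 0.03629 x 0.01946 = 0.0007062 mol.
n(H2SO4) in the aliquot = 0.0007062 x 1/2 = 0.0003531 mol.
[diluted H2SO4] = 0.0003531 / 0.02375 = 0.01487 M.
Dilution factor = 250.0/5.350 = 46.73, so [stock] = 0.01487 x 46.73 = 0.695 M.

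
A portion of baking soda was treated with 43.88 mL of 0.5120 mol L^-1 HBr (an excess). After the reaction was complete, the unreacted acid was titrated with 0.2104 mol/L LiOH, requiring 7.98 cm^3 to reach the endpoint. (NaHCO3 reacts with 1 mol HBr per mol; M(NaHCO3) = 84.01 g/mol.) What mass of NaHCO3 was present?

1.75 g

Total n(HBr) added = 0.5120 x 0.04388 = 0.02247 mol.
n(LiOH) used = 0.2104 x 0.007980 = 0.001679 mol, which equals the excess n(HBr).
So n(HBr) consumed by the sample = 0.02247 - 0.001679 = 0.02079 mol.
n(NaHCO3) = 0.02079 / 1 = 0.02079 mol.
mass = 0.02079 mol x 84.01 g/mol = 1.75 g.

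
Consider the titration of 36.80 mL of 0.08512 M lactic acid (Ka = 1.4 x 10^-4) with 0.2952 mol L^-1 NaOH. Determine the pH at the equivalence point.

8.34

n(HC3H5O3) = 0.08512 x 0.03680 = 0.003132 mol; V(NaOH) at equivalence = 0.003132/0.2952 = 0.01061 L.
At equivalence all the acid is converted to C3H5O3-; total volume = 0.03680 + 0.01061 = 0.04741 L, so [C3H5O3-] = 0.003132/0.04741 = 0.06607 M.
Kb = Kw/Ka = 1.0e-14 / 1.4 x 10^-4 = 7.14e-11.
[OH^-] = sqrt(Kb x [C3H5O3-]) = sqrt(7.14e-11 x 0.06607) = 2.17e-6 M.
pOH = 5.66, so pH = 14.00 - 5.66 = 8.34.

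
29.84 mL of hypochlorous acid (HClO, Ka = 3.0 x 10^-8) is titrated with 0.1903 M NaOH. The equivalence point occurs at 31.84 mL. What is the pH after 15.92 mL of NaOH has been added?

15.92 mL is exactly half the equivalence volume (31.84/2), i.e. the half-equivalence point.
There, n(HA) = n(A^-), so pH = pKa = -log(3.0 x 10^-8) = 7.52.

7.52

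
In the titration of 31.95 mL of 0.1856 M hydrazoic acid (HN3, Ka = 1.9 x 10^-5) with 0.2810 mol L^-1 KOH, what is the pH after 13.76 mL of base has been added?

4.99

Initial n(HN3) = 0.1856 x 0.03195 = 0.005930 mol.
n(KOH) added = 0.2810 x 0.01376 = 0.003867 mol, converting that many moles of HN3 to N3-.
Remaining n(HN3) = 0.002063 mol; n(N3-) = 0.003867 mol.
By Henderson-Hasselbalch, pH = pKa + log([A^-]/[HA]) = 4.72 + log(0.003867/0.002063) = 4.72 + (+0.27) = 4.99.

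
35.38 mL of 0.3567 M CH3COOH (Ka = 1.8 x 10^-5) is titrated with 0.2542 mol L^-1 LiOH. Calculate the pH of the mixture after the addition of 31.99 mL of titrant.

Initial n(CH3COOH) = 0.3567 x 0.03538 = 0.01262 mol.
n(LiOH) added = 0.2542 x 0.03199 = 0.008132 mol, converting that many moles of CH3COOH to CH3COO-.
Remaining n(CH3COOH) = 0.004488 mol; n(CH3COO-) = 0.008132 mol.
By Henderson-Hasselbalch, pH = pKa + log([A^-]/[HA]) = 4.74 + log(0.008132/0.004488) = 4.74 + (+0.26) = 5.00.

5.00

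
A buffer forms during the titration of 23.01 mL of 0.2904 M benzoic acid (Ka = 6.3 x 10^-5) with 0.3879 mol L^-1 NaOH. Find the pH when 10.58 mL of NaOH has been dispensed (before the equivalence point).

Initial n(C6H5COOH) = 0.2904 x 0.02301 = 0.006682 mol.
n(NaOH) added = 0.3879 x 0.01058 = 0.004104 mol, converting that many moles of C6H5COOH to C6H5COO-.
Remaining n(C6H5COOH) = 0.002578 mol; n(C6H5COO-) = 0.004104 mol.
By Henderson-Hasselbalch, pH = pKa + log([A^-]/[HA]) = 4.20 + log(0.004104/0.002578) = 4.20 + (+0.20) = 4.40.

4.40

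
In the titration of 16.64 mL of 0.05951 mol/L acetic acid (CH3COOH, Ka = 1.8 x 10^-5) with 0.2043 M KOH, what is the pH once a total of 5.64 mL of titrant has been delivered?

n(acid) = 0.05951 x 0.01664 = 0.0009902 mol; n(KOH) added = 0.2043 x 0.005640 = 0.001152 mol.
Base is in excess by 0.001152 - 0.0009902 = 0.0001620 mol in a total volume of 0.02228 L.
[OH^-] = 0.0001620/0.02228 = 0.007271 M, so pOH = 2.14 and pH = 14.00 - 2.14 = 11.86.

11.86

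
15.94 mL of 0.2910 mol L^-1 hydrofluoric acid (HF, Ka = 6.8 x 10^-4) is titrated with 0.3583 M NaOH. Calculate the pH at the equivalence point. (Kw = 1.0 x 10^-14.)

n(HF) = 0.2910 x 0.01594 = 0.004639 mol; V(NaOH) at equivalence = 0.004639/0.3583 = 0.01295 L.
At equivalence all the acid is converted to F-; total volume = 0.01594 + 0.01295 = 0.02889 L, so [F-] = 0.004639/0.02889 = 0.1606 M.
Kb = Kw/Ka = 1.0e-14 / 6.8 x 10^-4 = 1.47e-11.
[OH^-] = sqrt(Kb x [F-]) = sqrt(1.47e-11 x 0.1606) = 1.54e-6 M.
pOH = 5.81, so pH = 14.00 - 5.81 = 8.19.

8.19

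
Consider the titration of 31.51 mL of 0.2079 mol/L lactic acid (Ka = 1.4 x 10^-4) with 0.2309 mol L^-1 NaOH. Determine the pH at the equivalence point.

n(HC3H5O3) = 0.2079 x 0.03151 = 0.006551 mol; V(NaOH) at equivalence = 0.006551/0.2309 = 0.02837 L.
At equivalence all the acid is converted to C3H5O3-; total volume = 0.03151 + 0.02837 = 0.05988 L, so [C3H5O3-] = 0.006551/0.05988 = 0.1094 M.
Kb = Kw/Ka = 1.0e-14 / 1.4 x 10^-4 = 7.14e-11.
[OH^-] = sqrt(Kb x [C3H5O3-]) = sqrt(7.14e-11 x 0.1094) = 2.80e-6 M.
pOH = 5.55, so pH = 14.00 - 5.55 = 8.45.

8.45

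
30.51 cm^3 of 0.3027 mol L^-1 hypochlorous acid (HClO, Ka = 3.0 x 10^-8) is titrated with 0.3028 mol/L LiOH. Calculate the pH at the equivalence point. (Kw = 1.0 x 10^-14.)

10.35

n(HClO) = 0.3027 x 0.03051 = 0.009235 mol; V(LiOH) at equivalence = 0.009235/0.3028 = 0.03050 L.
At equivalence all the acid is converted to ClO-; total volume = 0.03051 + 0.03050 = 0.06101 L, so [ClO-] = 0.009235/0.06101 = 0.1514 M.
Kb = Kw/Ka = 1.0e-14 / 3.0 x 10^-8 = 3.33e-7.
[OH^-] = sqrt(Kb x [ClO-]) = sqrt(3.33e-7 x 0.1514) = 0.000225 M.
pOH = 3.65, so pH = 14.00 - 3.65 = 10.35.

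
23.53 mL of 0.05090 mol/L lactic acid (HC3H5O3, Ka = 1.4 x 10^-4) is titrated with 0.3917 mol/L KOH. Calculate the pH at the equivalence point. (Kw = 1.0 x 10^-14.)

n(HC3H5O3) = 0.05090 x 0.02353 = 0.001198 mol; V(KOH) at equivalence = 0.001198/0.3917 = 0.003058 L.
At equivalence all the acid is converted to C3H5O3-; total volume = 0.02353 + 0.003058 = 0.02659 L, so [C3H5O3-] = 0.001198/0.02659 = 0.04505 M.
Kb = Kw/Ka = 1.0e-14 / 1.4 x 10^-4 = 7.14e-11.
[OH^-] = sqrt(Kb x [C3H5O3-]) = sqrt(7.14e-11 x 0.04505) = 1.79e-6 M.
pOH = 5.75, so pH = 14.00 - 5.75 = 8.25.

8.25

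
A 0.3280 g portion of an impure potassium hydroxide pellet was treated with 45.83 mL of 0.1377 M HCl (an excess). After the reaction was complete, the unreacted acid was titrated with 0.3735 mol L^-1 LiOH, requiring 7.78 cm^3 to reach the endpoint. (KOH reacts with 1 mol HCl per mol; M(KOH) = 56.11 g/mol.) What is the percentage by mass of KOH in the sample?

58.2%

Total n(HCl) added = 0.1377 x 0.04583 = 0.006311 mol.
n(LiOH) used = 0.3735 x 0.007780 = 0.002906 mol, which equals the excess n(HCl).
So n(HCl) consumed by the sample = 0.006311 - 0.002906 = 0.003405 mol.
n(KOH) = 0.003405 / 1 = 0.003405 mol.
mass KOH = 0.003405 x 56.11 = 0.1911 g, so %KOH = 0.1911/0.3280 x 100 = 58.2%.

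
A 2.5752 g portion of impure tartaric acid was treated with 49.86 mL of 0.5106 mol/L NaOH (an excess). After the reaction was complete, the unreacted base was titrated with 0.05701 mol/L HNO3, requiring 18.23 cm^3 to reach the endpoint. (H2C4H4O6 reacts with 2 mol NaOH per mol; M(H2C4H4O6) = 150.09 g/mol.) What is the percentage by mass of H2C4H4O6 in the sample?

71.2%

Total n(NaOH) added = 0.5106 x 0.04986 = 0.02546 mol.
n(HNO3) used = 0.05701 x 0.01823 = 0.001039 mol, which equals the excess n(NaOH).
So n(NaOH) consumed by the sample = 0.02546 - 0.001039 = 0.02442 mol.
n(H2C4H4O6) = 0.02442 / 2 = 0.01221 mol.
mass H2C4H4O6 = 0.01221 x 150.09 = 1.833 g, so %H2C4H4O6 = 1.833/2.5752 x 100 = 71.2%.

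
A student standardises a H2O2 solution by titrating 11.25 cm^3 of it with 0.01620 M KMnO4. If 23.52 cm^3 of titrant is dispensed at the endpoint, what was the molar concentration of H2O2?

n(KMnO4) = 0.01620 x 0.02352 = 0.0003810 mol.
From the balanced equation, 2 mol KMnO4 reacts with 5 mol H2O2, so n(H2O2) = 0.0003810 x 5/2 = 0.0009526 mol.
[H2O2] = 0.0009526 / 0.01125 L = 0.0847 M.

0.0847 M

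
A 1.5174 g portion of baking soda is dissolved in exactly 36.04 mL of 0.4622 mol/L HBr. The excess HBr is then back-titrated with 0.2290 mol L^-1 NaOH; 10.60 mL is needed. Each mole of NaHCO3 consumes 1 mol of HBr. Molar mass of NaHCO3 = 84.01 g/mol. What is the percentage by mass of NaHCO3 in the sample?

Total n(HBr) added = 0.4622 x 0.03604 = 0.01666 mol.
n(NaOH) used = 0.2290 x 0.01060 = 0.002427 mol, which equals the excess n(HBr).
So n(HBr) consumed by the sample = 0.01666 - 0.002427 = 0.01423 mol.
n(NaHCO3) = 0.01423 / 1 = 0.01423 mol.
mass NaHCO3 = 0.01423 x 84.01 = 1.195 g, so %NaHCO3 = 1.195/1.5174 x 100 = 78.8%.

78.8%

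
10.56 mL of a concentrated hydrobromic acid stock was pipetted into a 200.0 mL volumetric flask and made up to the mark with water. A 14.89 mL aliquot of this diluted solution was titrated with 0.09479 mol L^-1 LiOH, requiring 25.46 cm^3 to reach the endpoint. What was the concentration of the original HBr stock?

n(LiOH) = 0.09479 x 0.02546 = 0.002413 mol.
n(HBr) in the aliquot = 0.002413 mol.
[diluted HBr] = 0.002413 / 0.01489 = 0.1621 M.
Dilution factor = 200.0/10.56 = 18.94, so [stock] = 0.1621 x 18.94 = 3.07 M.

3.07 M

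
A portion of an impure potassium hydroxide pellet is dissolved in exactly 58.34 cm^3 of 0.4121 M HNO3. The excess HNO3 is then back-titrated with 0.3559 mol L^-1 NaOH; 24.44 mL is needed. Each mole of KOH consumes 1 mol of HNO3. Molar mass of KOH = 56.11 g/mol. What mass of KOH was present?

0.861 g

Total n(HNO3) added = 0.4121 x 0.05834 = 0.02404 mol.
n(NaOH) used = 0.3559 x 0.02444 = 0.008698 mol, which equals the excess n(HNO3).
So n(HNO3) consumed by the sample = 0.02404 - 0.008698 = 0.01534 mol.
n(KOH) = 0.01534 / 1 = 0.01534 mol.
mass = 0.01534 mol x 56.11 g/mol = 0.861 g.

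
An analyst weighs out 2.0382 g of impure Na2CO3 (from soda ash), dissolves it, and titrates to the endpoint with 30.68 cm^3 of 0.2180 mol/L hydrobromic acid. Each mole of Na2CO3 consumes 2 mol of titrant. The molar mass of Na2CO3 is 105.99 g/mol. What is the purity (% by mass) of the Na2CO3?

n(HBr) = 0.2180 x 0.03068 = 0.006688 mol.
n(Na2CO3) = 0.006688 / 2 = 0.003344 mol.
mass of Na2CO3 = 0.003344 x 105.99 = 0.3544 g.
% purity = 0.3544 / 2.0382 x 100 = 17.4%.

17.4%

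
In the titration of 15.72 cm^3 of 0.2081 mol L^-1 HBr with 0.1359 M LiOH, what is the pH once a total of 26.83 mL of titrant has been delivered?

n(acid) = 0.2081 x 0.01572 = 0.003271 mol; n(LiOH) added = 0.1359 x 0.02683 = 0.003646 mol.
Base is in excess by 0.003646 - 0.003271 = 0.0003749 mol in a total volume of 0.04255 L.
[OH^-] = 0.0003749/0.04255 = 0.008810 M, so pOH = 2.06 and pH = 14.00 - 2.06 = 11.94.

11.94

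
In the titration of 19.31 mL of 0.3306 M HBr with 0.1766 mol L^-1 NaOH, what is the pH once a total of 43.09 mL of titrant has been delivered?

12.29

n(acid) = 0.3306 x 0.01931 = 0.006384 mol; n(NaOH) added = 0.1766 x 0.04309 = 0.007610 mol.
Base is in excess by 0.007610 - 0.006384 = 0.001226 mol in a total volume of 0.06240 L.
[OH^-] = 0.001226/0.06240 = 0.01964 M, so pOH = 1.71 and pH = 14.00 - 1.71 = 12.29.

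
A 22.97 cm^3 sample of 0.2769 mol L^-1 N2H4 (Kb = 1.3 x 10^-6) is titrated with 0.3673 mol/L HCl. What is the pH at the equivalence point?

n(N2H4) = 0.2769 x 0.02297 = 0.006360 mol; V(HCl) at equivalence = 0.006360/0.3673 = 0.01732 L.
At equivalence the base is fully converted to N2H5+; total volume = 0.04029 L, so [N2H5+] = 0.006360/0.04029 = 0.1579 M.
Ka(N2H5+) = Kw/Kb = 1.0e-14 / 1.3 x 10^-6 = 7.69e-9.
[H^+] = sqrt(Ka x [N2H5+]) = sqrt(7.69e-9 x 0.1579) = 3.48e-5 M.
pH = -log(3.48e-5) = 4.46.

4.46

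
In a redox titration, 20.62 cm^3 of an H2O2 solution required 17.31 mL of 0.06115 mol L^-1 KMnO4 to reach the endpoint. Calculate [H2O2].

n(KMnO4) = 0.06115 x 0.01731 = 0.001059 mol.
From the balanced equation, 2 mol KMnO4 reacts with 5 mol H2O2, so n(H2O2) = 0.001059 x 5/2 = 0.002646 mol.
[H2O2] = 0.002646 / 0.02062 L = 0.128 M.

0.128 M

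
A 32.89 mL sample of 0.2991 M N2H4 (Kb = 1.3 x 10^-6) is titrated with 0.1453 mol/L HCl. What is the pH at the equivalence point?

4.56

n(N2H4) = 0.2991 x 0.03289 = 0.009837 mol; V(HCl) at equivalence = 0.009837/0.1453 = 0.06770 L.
At equivalence the base is fully converted to N2H5+; total volume = 0.1006 L, so [N2H5+] = 0.009837/0.1006 = 0.09779 M.
Ka(N2H5+) = Kw/Kb = 1.0e-14 / 1.3 x 10^-6 = 7.69e-9.
[H^+] = sqrt(Ka x [N2H5+]) = sqrt(7.69e-9 x 0.09779) = 2.74e-5 M.
pH = -log(2.74e-5) = 4.56.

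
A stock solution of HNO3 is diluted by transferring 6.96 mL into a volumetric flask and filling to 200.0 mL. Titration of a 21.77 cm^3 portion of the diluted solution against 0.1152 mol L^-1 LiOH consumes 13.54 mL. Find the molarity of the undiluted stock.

n(LiOH) = 0.1152 x 0.01354 = 0.001560 mol.
n(HNO3) in the aliquot = 0.001560 mol.
[diluted HNO3] = 0.001560 / 0.02177 = 0.07165 M.
Dilution factor = 200.0/6.960 = 28.74, so [stock] = 0.07165 x 28.74 = 2.06 M.

2.06 M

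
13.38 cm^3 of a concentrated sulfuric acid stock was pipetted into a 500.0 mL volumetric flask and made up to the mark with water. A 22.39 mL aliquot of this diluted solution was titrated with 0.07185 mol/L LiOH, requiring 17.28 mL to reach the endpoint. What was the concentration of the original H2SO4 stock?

1.04 M

n(LiOH) = 0.07185 x 0.01728 = 0.001242 mol.
n(H2SO4) in the aliquot = 0.001242 x 1/2 = 0.0006208 mol.
[diluted H2SO4] = 0.0006208 / 0.02239 = 0.02773 M.
Dilution factor = 500.0/13.38 = 37.37, so [stock] = 0.02773 x 37.37 = 1.04 M.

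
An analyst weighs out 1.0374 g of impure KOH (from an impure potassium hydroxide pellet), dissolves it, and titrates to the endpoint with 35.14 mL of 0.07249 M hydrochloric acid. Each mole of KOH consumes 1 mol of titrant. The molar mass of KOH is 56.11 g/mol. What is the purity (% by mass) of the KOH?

13.8%

n(HCl) = 0.07249 x 0.03514 = 0.002547 mol.
n(KOH) = 0.002547 / 1 = 0.002547 mol.
mass of KOH = 0.002547 x 56.11 = 0.1429 g.
% purity = 0.1429 / 1.0374 x 100 = 13.8%.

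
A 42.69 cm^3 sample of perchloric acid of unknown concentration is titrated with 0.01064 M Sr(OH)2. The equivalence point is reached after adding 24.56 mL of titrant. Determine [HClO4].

0.0122 M

n(Sr(OH)2) delivered = 0.01064 x 0.02456 = 0.0002613 mol.
The reaction is 2 HClO4 + 1 Sr(OH)2, so n(HClO4) = 0.0002613 x 2/1 = 0.0005226 mol.
[HClO4] = 0.0005226 mol / 0.04269 L = 0.0122 M.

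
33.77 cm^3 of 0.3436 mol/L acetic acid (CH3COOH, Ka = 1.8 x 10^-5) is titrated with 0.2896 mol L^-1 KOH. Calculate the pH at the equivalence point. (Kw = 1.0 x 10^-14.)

8.97

n(CH3COOH) = 0.3436 x 0.03377 = 0.01160 mol; V(KOH) at equivalence = 0.01160/0.2896 = 0.04007 L.
At equivalence all the acid is converted to CH3COO-; total volume = 0.03377 + 0.04007 = 0.07384 L, so [CH3COO-] = 0.01160/0.07384 = 0.1571 M.
Kb = Kw/Ka = 1.0e-14 / 1.8 x 10^-5 = 5.56e-10.
[OH^-] = sqrt(Kb x [CH3COO-]) = sqrt(5.56e-10 x 0.1571) = 9.34e-6 M.
pOH = 5.03, so pH = 14.00 - 5.03 = 8.97.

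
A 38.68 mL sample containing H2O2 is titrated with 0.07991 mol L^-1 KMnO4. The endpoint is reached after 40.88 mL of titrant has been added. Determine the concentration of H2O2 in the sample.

0.211 M

n(KMnO4) = 0.07991 x 0.04088 = 0.003267 mol.
From the balanced equation, 2 mol KMnO4 reacts with 5 mol H2O2, so n(H2O2) = 0.003267 x 5/2 = 0.008167 mol.
[H2O2] = 0.008167 / 0.03868 L = 0.211 M.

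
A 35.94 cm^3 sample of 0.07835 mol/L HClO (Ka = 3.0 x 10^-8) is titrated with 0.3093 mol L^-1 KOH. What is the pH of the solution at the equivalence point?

n(HClO) = 0.07835 x 0.03594 = 0.002816 mol; V(KOH) at equivalence = 0.002816/0.3093 = 0.009104 L.
At equivalence all the acid is converted to ClO-; total volume = 0.03594 + 0.009104 = 0.04504 L, so [ClO-] = 0.002816/0.04504 = 0.06251 M.
Kb = Kw/Ka = 1.0e-14 / 3.0 x 10^-8 = 3.33e-7.
[OH^-] = sqrt(Kb x [ClO-]) = sqrt(3.33e-7 x 0.06251) = 0.000144 M.
pOH = 3.84, so pH = 14.00 - 3.84 = 10.16.

10.16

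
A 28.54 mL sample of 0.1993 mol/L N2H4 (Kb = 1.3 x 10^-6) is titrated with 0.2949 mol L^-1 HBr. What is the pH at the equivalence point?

n(N2H4) = 0.1993 x 0.02854 = 0.005688 mol; V(HBr) at equivalence = 0.005688/0.2949 = 0.01929 L.
At equivalence the base is fully converted to N2H5+; total volume = 0.04783 L, so [N2H5+] = 0.005688/0.04783 = 0.1189 M.
Ka(N2H5+) = Kw/Kb = 1.0e-14 / 1.3 x 10^-6 = 7.69e-9.
[H^+] = sqrt(Ka x [N2H5+]) = sqrt(7.69e-9 x 0.1189) = 3.02e-5 M.
pH = -log(3.02e-5) = 4.52.

4.52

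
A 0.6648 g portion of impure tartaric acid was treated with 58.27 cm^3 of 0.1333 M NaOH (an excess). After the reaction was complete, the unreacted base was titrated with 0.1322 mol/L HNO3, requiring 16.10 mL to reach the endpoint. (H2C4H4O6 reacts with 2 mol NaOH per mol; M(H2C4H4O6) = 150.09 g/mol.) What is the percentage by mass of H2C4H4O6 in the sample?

Total n(NaOH) added = 0.1333 x 0.05827 = 0.007767 mol.
n(HNO3) used = 0.1322 x 0.01610 = 0.002128 mol, which equals the excess n(NaOH).
So n(NaOH) consumed by the sample = 0.007767 - 0.002128 = 0.005639 mol.
n(H2C4H4O6) = 0.005639 / 2 = 0.002819 mol.
mass H2C4H4O6 = 0.002819 x 150.09 = 0.4232 g, so %H2C4H4O6 = 0.4232/0.6648 x 100 = 63.7%.

63.7%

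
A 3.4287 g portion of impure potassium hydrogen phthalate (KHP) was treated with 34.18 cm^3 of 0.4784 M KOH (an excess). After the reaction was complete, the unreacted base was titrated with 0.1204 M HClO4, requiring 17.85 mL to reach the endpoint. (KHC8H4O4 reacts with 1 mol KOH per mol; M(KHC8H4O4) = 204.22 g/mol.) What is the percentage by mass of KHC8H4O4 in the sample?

Total n(KOH) added = 0.4784 x 0.03418 = 0.01635 mol.
n(HClO4) used = 0.1204 x 0.01785 = 0.002149 mol, which equals the excess n(KOH).
So n(KOH) consumed by the sample = 0.01635 - 0.002149 = 0.01420 mol.
n(KHC8H4O4) = 0.01420 / 1 = 0.01420 mol.
mass KHC8H4O4 = 0.01420 x 204.22 = 2.900 g, so %KHC8H4O4 = 2.900/3.4287 x 100 = 84.6%.

84.6%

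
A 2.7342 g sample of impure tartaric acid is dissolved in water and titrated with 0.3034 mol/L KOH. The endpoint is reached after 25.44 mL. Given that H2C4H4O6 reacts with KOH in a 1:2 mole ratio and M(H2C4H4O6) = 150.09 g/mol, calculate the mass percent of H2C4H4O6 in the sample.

21.2%

n(KOH) = 0.3034 x 0.02544 = 0.007718 mol.
n(H2C4H4O6) = 0.007718 / 2 = 0.003859 mol.
mass of H2C4H4O6 = 0.003859 x 150.09 = 0.5792 g.
% purity = 0.5792 / 2.7342 x 100 = 21.2%.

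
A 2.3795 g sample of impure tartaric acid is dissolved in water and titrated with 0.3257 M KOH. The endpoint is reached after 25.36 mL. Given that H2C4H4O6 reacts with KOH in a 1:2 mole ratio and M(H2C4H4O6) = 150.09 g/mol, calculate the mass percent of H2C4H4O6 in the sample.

n(KOH) = 0.3257 x 0.02536 = 0.008260 mol.
n(H2C4H4O6) = 0.008260 / 2 = 0.004130 mol.
mass of H2C4H4O6 = 0.004130 x 150.09 = 0.6199 g.
% purity = 0.6199 / 2.3795 x 100 = 26.0%.

26.0%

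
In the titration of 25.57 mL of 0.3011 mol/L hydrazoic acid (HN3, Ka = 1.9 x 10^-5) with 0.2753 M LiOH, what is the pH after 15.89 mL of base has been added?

4.84

Initial n(HN3) = 0.3011 x 0.02557 = 0.007699 mol.
n(LiOH) added = 0.2753 x 0.01589 = 0.004375 mol, converting that many moles of HN3 to N3-.
Remaining n(HN3) = 0.003325 mol; n(N3-) = 0.004375 mol.
By Henderson-Hasselbalch, pH = pKa + log([A^-]/[HA]) = 4.72 + log(0.004375/0.003325) = 4.72 + (+0.12) = 4.84.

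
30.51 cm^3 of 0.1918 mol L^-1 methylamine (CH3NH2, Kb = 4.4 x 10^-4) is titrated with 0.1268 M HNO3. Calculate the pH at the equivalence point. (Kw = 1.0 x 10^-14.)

n(CH3NH2) = 0.1918 x 0.03051 = 0.005852 mol; V(HNO3) at equivalence = 0.005852/0.1268 = 0.04615 L.
At equivalence the base is fully converted to CH3NH3+; total volume = 0.07666 L, so [CH3NH3+] = 0.005852/0.07666 = 0.07633 M.
Ka(CH3NH3+) = Kw/Kb = 1.0e-14 / 4.4 x 10^-4 = 2.27e-11.
[H^+] = sqrt(Ka x [CH3NH3+]) = sqrt(2.27e-11 x 0.07633) = 1.32e-6 M.
pH = -log(1.32e-6) = 5.88.

5.88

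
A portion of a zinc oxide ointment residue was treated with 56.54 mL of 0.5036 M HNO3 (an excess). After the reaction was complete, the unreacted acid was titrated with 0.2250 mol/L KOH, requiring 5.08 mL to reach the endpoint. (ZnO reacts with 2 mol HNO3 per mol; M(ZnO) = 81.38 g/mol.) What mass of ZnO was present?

1.11 g

Total n(HNO3) added = 0.5036 x 0.05654 = 0.02847 mol.
n(KOH) used = 0.2250 x 0.005080 = 0.001143 mol, which equals the excess n(HNO3).
So n(HNO3) consumed by the sample = 0.02847 - 0.001143 = 0.02733 mol.
n(ZnO) = 0.02733 / 2 = 0.01367 mol.
mass = 0.01367 mol x 81.38 g/mol = 1.11 g.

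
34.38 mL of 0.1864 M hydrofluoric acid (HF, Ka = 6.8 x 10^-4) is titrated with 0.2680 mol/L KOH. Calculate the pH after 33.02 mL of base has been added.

12.56

n(acid) = 0.1864 x 0.03438 = 0.006408 mol; n(KOH) added = 0.2680 x 0.03302 = 0.008849 mol.
Base is in excess by 0.008849 - 0.006408 = 0.002441 mol in a total volume of 0.06740 L.
[OH^-] = 0.002441/0.06740 = 0.03622 M, so pOH = 1.44 and pH = 14.00 - 1.44 = 12.56.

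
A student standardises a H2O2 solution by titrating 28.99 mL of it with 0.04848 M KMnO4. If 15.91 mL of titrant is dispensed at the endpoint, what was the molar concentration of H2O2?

n(KMnO4) = 0.04848 x 0.01591 = 0.0007713 mol.
From the balanced equation, 2 mol KMnO4 reacts with 5 mol H2O2, so n(H2O2) = 0.0007713 x 5/2 = 0.001928 mol.
[H2O2] = 0.001928 / 0.02899 L = 0.0665 M.

0.0665 M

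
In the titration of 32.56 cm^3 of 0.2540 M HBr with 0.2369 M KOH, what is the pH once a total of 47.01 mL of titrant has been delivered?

12.56

n(acid) = 0.2540 x 0.03256 = 0.008270 mol; n(KOH) added = 0.2369 x 0.04701 = 0.01114 mol.
Base is in excess by 0.01114 - 0.008270 = 0.002866 mol in a total volume of 0.07957 L.
[OH^-] = 0.002866/0.07957 = 0.03602 M, so pOH = 1.44 and pH = 14.00 - 1.44 = 12.56.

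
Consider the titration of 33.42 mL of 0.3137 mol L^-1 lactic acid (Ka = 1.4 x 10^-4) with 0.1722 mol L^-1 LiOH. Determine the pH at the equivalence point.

n(HC3H5O3) = 0.3137 x 0.03342 = 0.01048 mol; V(LiOH) at equivalence = 0.01048/0.1722 = 0.06088 L.
At equivalence all the acid is converted to C3H5O3-; total volume = 0.03342 + 0.06088 = 0.09430 L, so [C3H5O3-] = 0.01048/0.09430 = 0.1112 M.
Kb = Kw/Ka = 1.0e-14 / 1.4 x 10^-4 = 7.14e-11.
[OH^-] = sqrt(Kb x [C3H5O3-]) = sqrt(7.14e-11 x 0.1112) = 2.82e-6 M.
pOH = 5.55, so pH = 14.00 - 5.55 = 8.45.

8.45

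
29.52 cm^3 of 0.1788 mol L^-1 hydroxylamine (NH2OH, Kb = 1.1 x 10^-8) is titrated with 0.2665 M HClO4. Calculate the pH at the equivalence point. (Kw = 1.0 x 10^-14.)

n(NH2OH) = 0.1788 x 0.02952 = 0.005278 mol; V(HClO4) at equivalence = 0.005278/0.2665 = 0.01981 L.
At equivalence the base is fully converted to NH3OH+; total volume = 0.04933 L, so [NH3OH+] = 0.005278/0.04933 = 0.1070 M.
Ka(NH3OH+) = Kw/Kb = 1.0e-14 / 1.1 x 10^-8 = 9.09e-7.
[H^+] = sqrt(Ka x [NH3OH+]) = sqrt(9.09e-7 x 0.1070) = 0.000312 M.
pH = -log(0.000312) = 3.51.

3.51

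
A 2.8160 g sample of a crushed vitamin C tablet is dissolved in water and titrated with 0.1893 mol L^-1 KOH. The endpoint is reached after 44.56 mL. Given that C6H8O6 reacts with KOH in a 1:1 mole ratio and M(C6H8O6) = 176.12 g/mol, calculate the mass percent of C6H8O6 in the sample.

n(KOH) = 0.1893 x 0.04456 = 0.008435 mol.
n(C6H8O6) = 0.008435 / 1 = 0.008435 mol.
mass of C6H8O6 = 0.008435 x 176.12 = 1.486 g.
% purity = 1.486 / 2.8160 x 100 = 52.8%.

52.8%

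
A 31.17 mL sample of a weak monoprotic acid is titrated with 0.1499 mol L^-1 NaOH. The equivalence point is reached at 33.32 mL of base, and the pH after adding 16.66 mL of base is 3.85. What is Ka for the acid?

1.4 x 10^-4

16.66 mL is half of the equivalence volume, so this is the half-equivalence point where [HA] = [A^-].
At half-equivalence pH = pKa, so pKa = 3.85.
Ka = 10^(-3.85) = 1.4 x 10^-4.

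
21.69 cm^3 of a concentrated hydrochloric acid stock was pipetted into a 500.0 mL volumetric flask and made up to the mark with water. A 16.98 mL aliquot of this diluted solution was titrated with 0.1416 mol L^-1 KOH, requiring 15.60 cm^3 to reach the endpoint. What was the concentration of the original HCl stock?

3.00 M

n(KOH) = 0.1416 x 0.01560 = 0.002209 mol.
n(HCl) in the aliquot = 0.002209 mol.
[diluted HCl] = 0.002209 / 0.01698 = 0.1301 M.
Dilution factor = 500.0/21.69 = 23.05, so [stock] = 0.1301 x 23.05 = 3.00 M.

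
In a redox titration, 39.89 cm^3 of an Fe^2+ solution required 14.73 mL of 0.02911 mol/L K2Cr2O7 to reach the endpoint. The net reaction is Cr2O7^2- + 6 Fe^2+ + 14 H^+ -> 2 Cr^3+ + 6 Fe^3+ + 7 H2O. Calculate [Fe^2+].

n(K2Cr2O7) = 0.02911 x 0.01473 = 0.0004288 mol.
From the balanced equation, 1 mol K2Cr2O7 reacts with 6 mol Fe^2+, so n(Fe^2+) = 0.0004288 x 6/1 = 0.002573 mol.
[Fe^2+] = 0.002573 / 0.03989 L = 0.0645 M.

0.0645 M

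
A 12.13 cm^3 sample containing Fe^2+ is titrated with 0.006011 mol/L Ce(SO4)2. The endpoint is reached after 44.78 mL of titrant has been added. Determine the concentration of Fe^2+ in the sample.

0.0222 M

n(Ce(SO4)2) = 0.006011 x 0.04478 = 0.0002692 mol.
From the balanced equation, 1 mol Ce(SO4)2 reacts with 1 mol Fe^2+, so n(Fe^2+) = 0.0002692 x 1/1 = 0.0002692 mol.
[Fe^2+] = 0.0002692 / 0.01213 L = 0.0222 M.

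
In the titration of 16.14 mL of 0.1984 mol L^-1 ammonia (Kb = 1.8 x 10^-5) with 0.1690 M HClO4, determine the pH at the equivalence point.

n(NH3) = 0.1984 x 0.01614 = 0.003202 mol; V(HClO4) at equivalence = 0.003202/0.1690 = 0.01895 L.
At equivalence the base is fully converted to NH4+; total volume = 0.03509 L, so [NH4+] = 0.003202/0.03509 = 0.09126 M.
Ka(NH4+) = Kw/Kb = 1.0e-14 / 1.8 x 10^-5 = 5.56e-10.
[H^+] = sqrt(Ka x [NH4+]) = sqrt(5.56e-10 x 0.09126) = 7.12e-6 M.
pH = -log(7.12e-6) = 5.15.

5.15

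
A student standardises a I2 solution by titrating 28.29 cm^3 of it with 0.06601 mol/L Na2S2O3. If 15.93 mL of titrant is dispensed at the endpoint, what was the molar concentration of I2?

n(Na2S2O3) = 0.06601 x 0.01593 = 0.001052 mol.
From the balanced equation, 2 mol Na2S2O3 reacts with 1 mol I2, so n(I2) = 0.001052 x 1/2 = 0.0005258 mol.
[I2] = 0.0005258 / 0.02829 L = 0.0186 M.

0.0186 M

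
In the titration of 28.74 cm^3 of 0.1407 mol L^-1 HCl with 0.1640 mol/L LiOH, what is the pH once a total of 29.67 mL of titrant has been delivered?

12.15

n(acid) = 0.1407 x 0.02874 = 0.004044 mol; n(LiOH) added = 0.1640 x 0.02967 = 0.004866 mol.
Base is in excess by 0.004866 - 0.004044 = 0.0008222 mol in a total volume of 0.05841 L.
[OH^-] = 0.0008222/0.05841 = 0.01408 M, so pOH = 1.85 and pH = 14.00 - 1.85 = 12.15.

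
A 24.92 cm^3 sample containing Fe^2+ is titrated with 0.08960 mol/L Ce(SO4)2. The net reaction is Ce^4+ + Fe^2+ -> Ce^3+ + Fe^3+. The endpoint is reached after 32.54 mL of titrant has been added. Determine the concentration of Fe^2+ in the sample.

n(Ce(SO4)2) = 0.08960 x 0.03254 = 0.002916 mol.
From the balanced equation, 1 mol Ce(SO4)2 reacts with 1 mol Fe^2+, so n(Fe^2+) = 0.002916 x 1/1 = 0.002916 mol.
[Fe^2+] = 0.002916 / 0.02492 L = 0.117 M.

0.117 M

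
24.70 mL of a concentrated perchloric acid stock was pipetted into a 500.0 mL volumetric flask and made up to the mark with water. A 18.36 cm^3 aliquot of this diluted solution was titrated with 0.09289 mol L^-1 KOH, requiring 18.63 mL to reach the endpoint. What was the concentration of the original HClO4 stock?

1.91 M

n(KOH) = 0.09289 x 0.01863 = 0.001731 mol.
n(HClO4) in the aliquot = 0.001731 mol.
[diluted HClO4] = 0.001731 / 0.01836 = 0.09426 M.
Dilution factor = 500.0/24.70 = 20.24, so [stock] = 0.09426 x 20.24 = 1.91 M.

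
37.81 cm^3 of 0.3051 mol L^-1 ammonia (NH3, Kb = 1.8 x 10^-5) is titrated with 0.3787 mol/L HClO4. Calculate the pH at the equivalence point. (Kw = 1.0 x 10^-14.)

5.01

n(NH3) = 0.3051 x 0.03781 = 0.01154 mol; V(HClO4) at equivalence = 0.01154/0.3787 = 0.03046 L.
At equivalence the base is fully converted to NH4+; total volume = 0.06827 L, so [NH4+] = 0.01154/0.06827 = 0.1690 M.
Ka(NH4+) = Kw/Kb = 1.0e-14 / 1.8 x 10^-5 = 5.56e-10.
[H^+] = sqrt(Ka x [NH4+]) = sqrt(5.56e-10 x 0.1690) = 9.69e-6 M.
pH = -log(9.69e-6) = 5.01.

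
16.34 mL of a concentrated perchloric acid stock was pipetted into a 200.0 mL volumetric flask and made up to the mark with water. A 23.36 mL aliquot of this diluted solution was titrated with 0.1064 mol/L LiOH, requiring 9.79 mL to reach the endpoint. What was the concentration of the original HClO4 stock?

n(LiOH) = 0.1064 x 0.009790 = 0.001042 mol.
n(HClO4) in the aliquot = 0.001042 mol.
[diluted HClO4] = 0.001042 / 0.02336 = 0.04459 M.
Dilution factor = 200.0/16.34 = 12.24, so [stock] = 0.04459 x 12.24 = 0.546 M.

0.546 M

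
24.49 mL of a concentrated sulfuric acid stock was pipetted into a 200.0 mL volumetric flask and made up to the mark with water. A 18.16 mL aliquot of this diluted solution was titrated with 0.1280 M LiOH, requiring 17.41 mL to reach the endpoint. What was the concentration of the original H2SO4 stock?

0.501 M

n(LiOH) = 0.1280 x 0.01741 = 0.002228 mol.
n(H2SO4) in the aliquot = 0.002228 x 1/2 = 0.001114 mol.
[diluted H2SO4] = 0.001114 / 0.01816 = 0.06136 M.
Dilution factor = 200.0/24.49 = 8.167, so [stock] = 0.06136 x 8.167 = 0.501 M.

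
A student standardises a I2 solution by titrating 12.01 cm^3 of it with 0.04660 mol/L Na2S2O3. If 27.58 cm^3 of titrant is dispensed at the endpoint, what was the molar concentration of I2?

0.0535 M

n(Na2S2O3) = 0.04660 x 0.02758 = 0.001285 mol.
From the balanced equation, 2 mol Na2S2O3 reacts with 1 mol I2, so n(I2) = 0.001285 x 1/2 = 0.0006426 mol.
[I2] = 0.0006426 / 0.01201 L = 0.0535 M.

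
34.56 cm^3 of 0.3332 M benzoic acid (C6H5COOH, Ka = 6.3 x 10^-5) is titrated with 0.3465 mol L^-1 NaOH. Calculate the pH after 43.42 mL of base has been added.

n(acid) = 0.3332 x 0.03456 = 0.01152 mol; n(NaOH) added = 0.3465 x 0.04342 = 0.01505 mol.
Base is in excess by 0.01505 - 0.01152 = 0.003530 mol in a total volume of 0.07798 L.
[OH^-] = 0.003530/0.07798 = 0.04526 M, so pOH = 1.34 and pH = 14.00 - 1.34 = 12.66.

12.66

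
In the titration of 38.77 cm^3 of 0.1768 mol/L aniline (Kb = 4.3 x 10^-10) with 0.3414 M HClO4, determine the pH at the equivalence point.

n(C6H5NH2) = 0.1768 x 0.03877 = 0.006855 mol; V(HClO4) at equivalence = 0.006855/0.3414 = 0.02008 L.
At equivalence the base is fully converted to C6H5NH3+; total volume = 0.05885 L, so [C6H5NH3+] = 0.006855/0.05885 = 0.1165 M.
Ka(C6H5NH3+) = Kw/Kb = 1.0e-14 / 4.3 x 10^-10 = 2.33e-5.
[H^+] = sqrt(Ka x [C6H5NH3+]) = sqrt(2.33e-5 x 0.1165) = 0.00165 M.
pH = -log(0.00165) = 2.78.

2.78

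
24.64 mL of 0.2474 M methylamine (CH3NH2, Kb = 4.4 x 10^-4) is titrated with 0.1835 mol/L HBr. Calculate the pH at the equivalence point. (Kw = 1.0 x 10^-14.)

n(CH3NH2) = 0.2474 x 0.02464 = 0.006096 mol; V(HBr) at equivalence = 0.006096/0.1835 = 0.03322 L.
At equivalence the base is fully converted to CH3NH3+; total volume = 0.05786 L, so [CH3NH3+] = 0.006096/0.05786 = 0.1054 M.
Ka(CH3NH3+) = Kw/Kb = 1.0e-14 / 4.4 x 10^-4 = 2.27e-11.
[H^+] = sqrt(Ka x [CH3NH3+]) = sqrt(2.27e-11 x 0.1054) = 1.55e-6 M.
pH = -log(1.55e-6) = 5.81.

5.81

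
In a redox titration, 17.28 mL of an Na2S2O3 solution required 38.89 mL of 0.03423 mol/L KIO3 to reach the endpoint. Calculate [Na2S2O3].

n(KIO3) = 0.03423 x 0.03889 = 0.001331 mol.
From the balanced equation, 1 mol KIO3 reacts with 6 mol Na2S2O3, so n(Na2S2O3) = 0.001331 x 6/1 = 0.007987 mol.
[Na2S2O3] = 0.007987 / 0.01728 L = 0.462 M.

0.462 M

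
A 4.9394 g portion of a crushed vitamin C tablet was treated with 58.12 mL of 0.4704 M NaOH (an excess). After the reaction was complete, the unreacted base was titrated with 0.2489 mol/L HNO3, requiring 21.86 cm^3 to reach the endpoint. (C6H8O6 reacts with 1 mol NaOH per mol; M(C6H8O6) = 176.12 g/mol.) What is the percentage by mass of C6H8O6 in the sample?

78.1%

Total n(NaOH) added = 0.4704 x 0.05812 = 0.02734 mol.
n(HNO3) used = 0.2489 x 0.02186 = 0.005441 mol, which equals the excess n(NaOH).
So n(NaOH) consumed by the sample = 0.02734 - 0.005441 = 0.02190 mol.
n(C6H8O6) = 0.02190 / 1 = 0.02190 mol.
mass C6H8O6 = 0.02190 x 176.12 = 3.857 g, so %C6H8O6 = 3.857/4.9394 x 100 = 78.1%.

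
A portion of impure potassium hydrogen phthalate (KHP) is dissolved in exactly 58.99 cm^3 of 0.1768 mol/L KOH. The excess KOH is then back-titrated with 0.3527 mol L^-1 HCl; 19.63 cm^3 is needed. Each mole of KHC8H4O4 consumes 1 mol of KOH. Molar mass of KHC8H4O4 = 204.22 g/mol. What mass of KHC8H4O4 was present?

0.716 g

Total n(KOH) added = 0.1768 x 0.05899 = 0.01043 mol.
n(HCl) used = 0.3527 x 0.01963 = 0.006924 mol, which equals the excess n(KOH).
So n(KOH) consumed by the sample = 0.01043 - 0.006924 = 0.003506 mol.
n(KHC8H4O4) = 0.003506 / 1 = 0.003506 mol.
mass = 0.003506 mol x 204.22 g/mol = 0.716 g.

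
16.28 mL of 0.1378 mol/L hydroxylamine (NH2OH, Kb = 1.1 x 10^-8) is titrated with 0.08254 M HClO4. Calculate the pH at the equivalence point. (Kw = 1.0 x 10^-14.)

n(NH2OH) = 0.1378 x 0.01628 = 0.002243 mol; V(HClO4) at equivalence = 0.002243/0.08254 = 0.02718 L.
At equivalence the base is fully converted to NH3OH+; total volume = 0.04346 L, so [NH3OH+] = 0.002243/0.04346 = 0.05162 M.
Ka(NH3OH+) = Kw/Kb = 1.0e-14 / 1.1 x 10^-8 = 9.09e-7.
[H^+] = sqrt(Ka x [NH3OH+]) = sqrt(9.09e-7 x 0.05162) = 0.000217 M.
pH = -log(0.000217) = 3.66.

3.66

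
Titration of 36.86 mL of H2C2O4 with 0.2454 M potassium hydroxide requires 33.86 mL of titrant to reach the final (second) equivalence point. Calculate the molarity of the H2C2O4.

n(KOH) = 0.2454 x 0.03386 = 0.008309 mol.
At the final (second) equivalence point, 2 mol OH^- react per mol H2C2O4, so n(H2C2O4) = 0.008309 / 2 = 0.004155 mol.
[H2C2O4] = 0.004155 / 0.03686 L = 0.113 M.

0.113 M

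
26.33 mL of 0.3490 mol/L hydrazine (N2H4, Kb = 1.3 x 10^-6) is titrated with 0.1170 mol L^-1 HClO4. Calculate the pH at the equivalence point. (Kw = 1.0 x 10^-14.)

4.59

n(N2H4) = 0.3490 x 0.02633 = 0.009189 mol; V(HClO4) at equivalence = 0.009189/0.1170 = 0.07854 L.
At equivalence the base is fully converted to N2H5+; total volume = 0.1049 L, so [N2H5+] = 0.009189/0.1049 = 0.08762 M.
Ka(N2H5+) = Kw/Kb = 1.0e-14 / 1.3 x 10^-6 = 7.69e-9.
[H^+] = sqrt(Ka x [N2H5+]) = sqrt(7.69e-9 x 0.08762) = 2.60e-5 M.
pH = -log(2.60e-5) = 4.59.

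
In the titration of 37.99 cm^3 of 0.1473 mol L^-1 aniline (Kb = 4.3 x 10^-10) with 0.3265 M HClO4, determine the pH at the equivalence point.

2.81

n(C6H5NH2) = 0.1473 x 0.03799 = 0.005596 mol; V(HClO4) at equivalence = 0.005596/0.3265 = 0.01714 L.
At equivalence the base is fully converted to C6H5NH3+; total volume = 0.05513 L, so [C6H5NH3+] = 0.005596/0.05513 = 0.1015 M.
Ka(C6H5NH3+) = Kw/Kb = 1.0e-14 / 4.3 x 10^-10 = 2.33e-5.
[H^+] = sqrt(Ka x [C6H5NH3+]) = sqrt(2.33e-5 x 0.1015) = 0.00154 M.
pH = -log(0.00154) = 2.81.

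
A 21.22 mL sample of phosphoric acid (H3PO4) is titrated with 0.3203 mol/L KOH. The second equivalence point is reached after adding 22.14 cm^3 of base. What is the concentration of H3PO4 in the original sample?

n(KOH) = 0.3203 x 0.02214 = 0.007091 mol.
At the second equivalence point, 2 mol OH^- react per mol H3PO4, so n(H3PO4) = 0.007091 / 2 = 0.003546 mol.
[H3PO4] = 0.003546 / 0.02122 L = 0.167 M.

0.167 M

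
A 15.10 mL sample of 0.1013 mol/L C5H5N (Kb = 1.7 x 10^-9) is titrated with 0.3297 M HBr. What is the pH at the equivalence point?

3.17

n(C5H5N) = 0.1013 x 0.01510 = 0.001530 mol; V(HBr) at equivalence = 0.001530/0.3297 = 0.004639 L.
At equivalence the base is fully converted to C5H5NH+; total volume = 0.01974 L, so [C5H5NH+] = 0.001530/0.01974 = 0.07749 M.
Ka(C5H5NH+) = Kw/Kb = 1.0e-14 / 1.7 x 10^-9 = 5.88e-6.
[H^+] = sqrt(Ka x [C5H5NH+]) = sqrt(5.88e-6 x 0.07749) = 0.000675 M.
pH = -log(0.000675) = 3.17.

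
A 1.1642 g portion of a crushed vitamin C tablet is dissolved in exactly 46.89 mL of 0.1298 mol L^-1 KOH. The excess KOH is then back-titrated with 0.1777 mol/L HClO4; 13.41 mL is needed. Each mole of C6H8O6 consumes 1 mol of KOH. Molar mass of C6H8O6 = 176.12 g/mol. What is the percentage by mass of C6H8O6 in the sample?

Total n(KOH) added = 0.1298 x 0.04689 = 0.006086 mol.
n(HClO4) used = 0.1777 x 0.01341 = 0.002383 mol, which equals the excess n(KOH).
So n(KOH) consumed by the sample = 0.006086 - 0.002383 = 0.003703 mol.
n(C6H8O6) = 0.003703 / 1 = 0.003703 mol.
mass C6H8O6 = 0.003703 x 176.12 = 0.6522 g, so %C6H8O6 = 0.6522/1.1642 x 100 = 56.0%.

56.0%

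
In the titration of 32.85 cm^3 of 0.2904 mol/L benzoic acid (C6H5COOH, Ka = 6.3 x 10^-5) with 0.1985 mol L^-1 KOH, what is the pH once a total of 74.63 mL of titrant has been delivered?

n(acid) = 0.2904 x 0.03285 = 0.009540 mol; n(KOH) added = 0.1985 x 0.07463 = 0.01481 mol.
Base is in excess by 0.01481 - 0.009540 = 0.005274 mol in a total volume of 0.1075 L.
[OH^-] = 0.005274/0.1075 = 0.04907 M, so pOH = 1.31 and pH = 14.00 - 1.31 = 12.69.

12.69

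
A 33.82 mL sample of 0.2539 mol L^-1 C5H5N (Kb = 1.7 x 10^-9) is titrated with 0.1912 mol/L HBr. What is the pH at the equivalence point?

n(C5H5N) = 0.2539 x 0.03382 = 0.008587 mol; V(HBr) at equivalence = 0.008587/0.1912 = 0.04491 L.
At equivalence the base is fully converted to C5H5NH+; total volume = 0.07873 L, so [C5H5NH+] = 0.008587/0.07873 = 0.1091 M.
Ka(C5H5NH+) = Kw/Kb = 1.0e-14 / 1.7 x 10^-9 = 5.88e-6.
[H^+] = sqrt(Ka x [C5H5NH+]) = sqrt(5.88e-6 x 0.1091) = 0.000801 M.
pH = -log(0.000801) = 3.10.

3.10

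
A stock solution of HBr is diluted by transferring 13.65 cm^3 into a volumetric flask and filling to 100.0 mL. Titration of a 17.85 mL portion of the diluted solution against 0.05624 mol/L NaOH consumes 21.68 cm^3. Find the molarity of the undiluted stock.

0.500 M

n(NaOH) = 0.05624 x 0.02168 = 0.001219 mol.
n(HBr) in the aliquot = 0.001219 mol.
[diluted HBr] = 0.001219 / 0.01785 = 0.06831 M.
Dilution factor = 100.0/13.65 = 7.326, so [stock] = 0.06831 x 7.326 = 0.500 M.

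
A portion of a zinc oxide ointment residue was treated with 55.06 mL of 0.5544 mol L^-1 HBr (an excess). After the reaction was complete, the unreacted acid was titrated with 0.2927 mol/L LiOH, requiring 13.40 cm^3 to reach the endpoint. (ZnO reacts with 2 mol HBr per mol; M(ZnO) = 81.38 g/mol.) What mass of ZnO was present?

Total n(HBr) added = 0.5544 x 0.05506 = 0.03053 mol.
n(LiOH) used = 0.2927 x 0.01340 = 0.003922 mol, which equals the excess n(HBr).
So n(HBr) consumed by the sample = 0.03053 - 0.003922 = 0.02660 mol.
n(ZnO) = 0.02660 / 2 = 0.01330 mol.
mass = 0.01330 mol x 81.38 g/mol = 1.08 g.

1.08 g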